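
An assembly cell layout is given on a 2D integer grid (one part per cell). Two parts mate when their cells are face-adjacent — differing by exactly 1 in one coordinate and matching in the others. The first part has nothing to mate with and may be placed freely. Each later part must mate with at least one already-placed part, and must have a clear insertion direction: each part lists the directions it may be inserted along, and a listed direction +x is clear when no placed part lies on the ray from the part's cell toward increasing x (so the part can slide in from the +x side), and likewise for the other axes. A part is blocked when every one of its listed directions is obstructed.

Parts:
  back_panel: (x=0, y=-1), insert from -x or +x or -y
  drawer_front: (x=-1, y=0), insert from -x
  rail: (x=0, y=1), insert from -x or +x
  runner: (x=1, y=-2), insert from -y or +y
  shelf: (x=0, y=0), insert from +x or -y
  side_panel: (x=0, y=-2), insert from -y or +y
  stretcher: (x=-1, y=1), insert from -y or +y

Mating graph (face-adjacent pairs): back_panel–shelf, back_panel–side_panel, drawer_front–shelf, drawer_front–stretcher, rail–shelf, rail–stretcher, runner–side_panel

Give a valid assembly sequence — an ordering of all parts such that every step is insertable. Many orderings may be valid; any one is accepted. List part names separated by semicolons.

1. drawer_front@(-1, 0) [-x clear] — {drawer_front}
2. shelf@(0, 0) [+x clear] — {drawer_front, shelf}
3. rail@(0, 1) [-x clear] — {drawer_front, rail, shelf}
4. stretcher@(-1, 1) [+y clear] — {drawer_front, rail, shelf, stretcher}
5. back_panel@(0, -1) [-x clear] — {back_panel, drawer_front, rail, shelf, stretcher}
6. side_panel@(0, -2) [-y clear] — {back_panel, drawer_front, rail, shelf, side_panel, stretcher}
7. runner@(1, -2) [-y clear] — {back_panel, drawer_front, rail, runner, shelf, side_panel, stretcher}

drawer_front; shelf; rail; stretcher; back_panel; side_panel; runner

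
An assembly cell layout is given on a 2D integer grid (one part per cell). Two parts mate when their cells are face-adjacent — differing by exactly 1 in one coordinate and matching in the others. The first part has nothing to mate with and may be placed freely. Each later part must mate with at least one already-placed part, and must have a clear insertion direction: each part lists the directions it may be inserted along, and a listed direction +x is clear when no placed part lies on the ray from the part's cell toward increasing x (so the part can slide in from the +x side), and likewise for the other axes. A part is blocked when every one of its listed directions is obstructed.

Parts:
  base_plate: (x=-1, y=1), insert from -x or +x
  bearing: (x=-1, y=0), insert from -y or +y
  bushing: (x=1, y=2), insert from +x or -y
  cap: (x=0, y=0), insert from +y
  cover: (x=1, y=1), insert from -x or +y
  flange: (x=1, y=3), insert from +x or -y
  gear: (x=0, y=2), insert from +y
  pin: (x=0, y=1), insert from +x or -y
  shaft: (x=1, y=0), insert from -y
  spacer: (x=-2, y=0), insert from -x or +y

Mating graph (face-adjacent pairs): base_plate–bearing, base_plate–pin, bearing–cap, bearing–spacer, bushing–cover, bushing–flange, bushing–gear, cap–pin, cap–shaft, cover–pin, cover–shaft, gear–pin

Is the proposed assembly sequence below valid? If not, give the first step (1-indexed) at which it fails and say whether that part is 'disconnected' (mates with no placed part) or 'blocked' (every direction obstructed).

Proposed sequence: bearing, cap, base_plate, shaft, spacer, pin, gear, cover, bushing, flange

Valid

1. bearing@(-1, 0) [-y clear] — {bearing}
2. cap@(0, 0) [+y clear] — {bearing, cap}
3. base_plate@(-1, 1) [-x clear] — {base_plate, bearing, cap}
4. shaft@(1, 0) [-y clear] — {base_plate, bearing, cap, shaft}
5. spacer@(-2, 0) [-x clear] — {base_plate, bearing, cap, shaft, spacer}
6. pin@(0, 1) [+x clear] — {base_plate, bearing, cap, pin, shaft, spacer}
7. gear@(0, 2) [+y clear] — {base_plate, bearing, cap, gear, pin, shaft, spacer}
8. cover@(1, 1) [+y clear] — {base_plate, bearing, cap, cover, gear, pin, shaft, spacer}
9. bushing@(1, 2) [+x clear] — {base_plate, bearing, bushing, cap, cover, gear, pin, shaft, spacer}
10. flange@(1, 3) [+x clear] — {base_plate, bearing, bushing, cap, cover, flange, gear, pin, shaft, spacer}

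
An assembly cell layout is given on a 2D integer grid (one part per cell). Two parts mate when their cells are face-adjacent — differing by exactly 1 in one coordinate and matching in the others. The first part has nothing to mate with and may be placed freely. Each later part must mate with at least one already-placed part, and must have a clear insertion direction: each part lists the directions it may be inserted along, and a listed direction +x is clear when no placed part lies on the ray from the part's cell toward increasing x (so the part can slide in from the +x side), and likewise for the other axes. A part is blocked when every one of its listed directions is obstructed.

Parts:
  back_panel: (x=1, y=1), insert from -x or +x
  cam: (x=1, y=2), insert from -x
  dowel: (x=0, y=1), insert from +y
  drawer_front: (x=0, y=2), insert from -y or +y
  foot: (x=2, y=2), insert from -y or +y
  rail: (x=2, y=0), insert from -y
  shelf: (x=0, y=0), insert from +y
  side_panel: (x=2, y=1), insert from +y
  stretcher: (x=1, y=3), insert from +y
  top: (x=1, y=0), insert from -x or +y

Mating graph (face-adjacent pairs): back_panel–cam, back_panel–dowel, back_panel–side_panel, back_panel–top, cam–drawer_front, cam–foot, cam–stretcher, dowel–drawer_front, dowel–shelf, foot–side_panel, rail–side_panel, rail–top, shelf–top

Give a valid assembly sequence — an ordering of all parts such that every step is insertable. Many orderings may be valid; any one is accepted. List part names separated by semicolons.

1. top@(1, 0) [-x clear] — {top}
2. back_panel@(1, 1) [-x clear] — {back_panel, top}
3. side_panel@(2, 1) [+y clear] — {back_panel, side_panel, top}
4. foot@(2, 2) [+y clear] — {back_panel, foot, side_panel, top}
5. cam@(1, 2) [-x clear] — {back_panel, cam, foot, side_panel, top}
6. stretcher@(1, 3) [+y clear] — {back_panel, cam, foot, side_panel, stretcher, top}
7. rail@(2, 0) [-y clear] — {back_panel, cam, foot, rail, side_panel, stretcher, top}
8. shelf@(0, 0) [+y clear] — {back_panel, cam, foot, rail, shelf, side_panel, stretcher, top}
9. dowel@(0, 1) [+y clear] — {back_panel, cam, dowel, foot, rail, shelf, side_panel, stretcher, top}
10. drawer_front@(0, 2) [+y clear] — {back_panel, cam, dowel, drawer_front, foot, rail, shelf, side_panel, stretcher, top}

top; back_panel; side_panel; foot; cam; stretcher; rail; shelf; dowel; drawer_front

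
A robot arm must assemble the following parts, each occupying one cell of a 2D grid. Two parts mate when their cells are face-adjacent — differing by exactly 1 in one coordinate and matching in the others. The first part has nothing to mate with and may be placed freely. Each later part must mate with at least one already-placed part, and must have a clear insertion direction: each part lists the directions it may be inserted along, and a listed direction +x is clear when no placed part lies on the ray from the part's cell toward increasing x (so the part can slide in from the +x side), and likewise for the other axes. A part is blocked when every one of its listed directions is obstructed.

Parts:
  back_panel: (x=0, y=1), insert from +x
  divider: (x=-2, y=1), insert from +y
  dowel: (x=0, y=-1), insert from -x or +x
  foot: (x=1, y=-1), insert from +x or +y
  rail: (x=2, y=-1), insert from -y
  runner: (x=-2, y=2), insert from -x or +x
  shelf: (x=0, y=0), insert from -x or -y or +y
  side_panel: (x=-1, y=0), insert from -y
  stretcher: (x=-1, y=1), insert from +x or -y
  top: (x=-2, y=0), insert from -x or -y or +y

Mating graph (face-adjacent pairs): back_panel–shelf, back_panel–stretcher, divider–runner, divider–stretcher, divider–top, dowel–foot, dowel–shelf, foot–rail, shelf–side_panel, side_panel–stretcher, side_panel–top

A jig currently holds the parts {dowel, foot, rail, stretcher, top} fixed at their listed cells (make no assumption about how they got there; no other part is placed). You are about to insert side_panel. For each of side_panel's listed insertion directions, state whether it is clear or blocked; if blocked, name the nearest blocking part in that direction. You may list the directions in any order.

-y: ray from side_panel(-1, 0) has no placed part ⇒ clear

-y: clear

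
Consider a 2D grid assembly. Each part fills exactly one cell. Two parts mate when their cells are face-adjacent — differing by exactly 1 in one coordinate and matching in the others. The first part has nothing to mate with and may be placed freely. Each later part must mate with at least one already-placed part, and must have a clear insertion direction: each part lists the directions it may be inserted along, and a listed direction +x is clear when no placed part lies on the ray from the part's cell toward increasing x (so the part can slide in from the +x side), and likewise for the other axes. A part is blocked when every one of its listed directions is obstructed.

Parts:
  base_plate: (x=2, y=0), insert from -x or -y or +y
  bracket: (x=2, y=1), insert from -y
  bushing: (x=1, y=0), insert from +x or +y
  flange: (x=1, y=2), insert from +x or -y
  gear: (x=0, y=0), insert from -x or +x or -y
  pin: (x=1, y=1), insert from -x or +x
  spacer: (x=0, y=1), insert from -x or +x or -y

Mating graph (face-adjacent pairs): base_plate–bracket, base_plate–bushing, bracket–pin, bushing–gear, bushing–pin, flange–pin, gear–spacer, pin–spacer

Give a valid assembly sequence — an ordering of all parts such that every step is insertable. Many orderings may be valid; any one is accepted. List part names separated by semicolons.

pin; bracket; bushing; gear; base_plate; flange; spacer

1. pin@(1, 1) [-x clear] — {pin}
2. bracket@(2, 1) [-y clear] — {bracket, pin}
3. bushing@(1, 0) [+x clear] — {bracket, bushing, pin}
4. gear@(0, 0) [-x clear] — {bracket, bushing, gear, pin}
5. base_plate@(2, 0) [-y clear] — {base_plate, bracket, bushing, gear, pin}
6. flange@(1, 2) [+x clear] — {base_plate, bracket, bushing, flange, gear, pin}
7. spacer@(0, 1) [-x clear] — {base_plate, bracket, bushing, flange, gear, pin, spacer}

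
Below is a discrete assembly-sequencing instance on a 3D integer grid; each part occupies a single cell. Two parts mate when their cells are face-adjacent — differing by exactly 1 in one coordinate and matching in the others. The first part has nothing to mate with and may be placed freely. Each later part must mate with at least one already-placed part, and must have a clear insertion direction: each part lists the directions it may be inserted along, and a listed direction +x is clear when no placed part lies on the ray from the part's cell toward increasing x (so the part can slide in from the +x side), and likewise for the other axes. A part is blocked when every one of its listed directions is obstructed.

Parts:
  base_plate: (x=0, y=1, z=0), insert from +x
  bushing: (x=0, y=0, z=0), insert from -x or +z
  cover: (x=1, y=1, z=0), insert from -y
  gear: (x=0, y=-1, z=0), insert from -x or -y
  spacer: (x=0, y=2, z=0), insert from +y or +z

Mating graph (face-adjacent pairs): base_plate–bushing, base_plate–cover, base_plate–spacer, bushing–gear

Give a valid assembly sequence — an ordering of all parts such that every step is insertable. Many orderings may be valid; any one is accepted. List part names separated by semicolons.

1. bushing@(0, 0, 0) [-x clear] — {bushing}
2. base_plate@(0, 1, 0) [+x clear] — {base_plate, bushing}
3. spacer@(0, 2, 0) [+y clear] — {base_plate, bushing, spacer}
4. cover@(1, 1, 0) [-y clear] — {base_plate, bushing, cover, spacer}
5. gear@(0, -1, 0) [-x clear] — {base_plate, bushing, cover, gear, spacer}

bushing; base_plate; spacer; cover; gear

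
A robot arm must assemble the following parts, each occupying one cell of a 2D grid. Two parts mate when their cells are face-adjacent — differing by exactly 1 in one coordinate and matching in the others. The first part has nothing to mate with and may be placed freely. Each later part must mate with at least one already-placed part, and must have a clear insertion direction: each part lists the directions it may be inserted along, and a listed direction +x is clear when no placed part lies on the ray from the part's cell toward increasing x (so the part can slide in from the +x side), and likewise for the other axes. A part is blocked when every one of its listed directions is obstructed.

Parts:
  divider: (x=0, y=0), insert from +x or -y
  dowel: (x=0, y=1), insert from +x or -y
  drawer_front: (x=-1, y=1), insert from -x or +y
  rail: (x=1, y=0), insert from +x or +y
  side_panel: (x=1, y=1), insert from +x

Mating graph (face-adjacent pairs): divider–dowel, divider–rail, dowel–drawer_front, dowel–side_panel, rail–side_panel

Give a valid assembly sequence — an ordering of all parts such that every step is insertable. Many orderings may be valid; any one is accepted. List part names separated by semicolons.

rail; divider; dowel; drawer_front; side_panel

1. rail@(1, 0) [+x clear] — {rail}
2. divider@(0, 0) [-y clear] — {divider, rail}
3. dowel@(0, 1) [+x clear] — {divider, dowel, rail}
4. drawer_front@(-1, 1) [-x clear] — {divider, dowel, drawer_front, rail}
5. side_panel@(1, 1) [+x clear] — {divider, dowel, drawer_front, rail, side_panel}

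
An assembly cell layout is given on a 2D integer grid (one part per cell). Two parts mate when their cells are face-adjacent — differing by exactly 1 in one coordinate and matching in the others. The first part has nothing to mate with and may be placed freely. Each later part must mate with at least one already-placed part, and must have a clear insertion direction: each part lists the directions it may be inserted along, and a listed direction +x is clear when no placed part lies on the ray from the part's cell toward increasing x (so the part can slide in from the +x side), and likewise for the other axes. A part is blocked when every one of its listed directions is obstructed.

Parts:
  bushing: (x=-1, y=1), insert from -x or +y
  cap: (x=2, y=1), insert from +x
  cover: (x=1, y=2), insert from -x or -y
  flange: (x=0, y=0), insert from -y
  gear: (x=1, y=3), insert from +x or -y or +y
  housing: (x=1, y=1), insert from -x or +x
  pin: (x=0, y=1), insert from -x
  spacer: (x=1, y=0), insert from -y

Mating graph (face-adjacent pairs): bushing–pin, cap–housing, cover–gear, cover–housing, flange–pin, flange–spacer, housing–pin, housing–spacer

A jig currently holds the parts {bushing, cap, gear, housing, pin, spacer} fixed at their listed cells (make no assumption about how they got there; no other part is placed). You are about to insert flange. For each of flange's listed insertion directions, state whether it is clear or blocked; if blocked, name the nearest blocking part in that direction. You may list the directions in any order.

-y: clear

-y: ray from flange(0, 0) has no placed part ⇒ clear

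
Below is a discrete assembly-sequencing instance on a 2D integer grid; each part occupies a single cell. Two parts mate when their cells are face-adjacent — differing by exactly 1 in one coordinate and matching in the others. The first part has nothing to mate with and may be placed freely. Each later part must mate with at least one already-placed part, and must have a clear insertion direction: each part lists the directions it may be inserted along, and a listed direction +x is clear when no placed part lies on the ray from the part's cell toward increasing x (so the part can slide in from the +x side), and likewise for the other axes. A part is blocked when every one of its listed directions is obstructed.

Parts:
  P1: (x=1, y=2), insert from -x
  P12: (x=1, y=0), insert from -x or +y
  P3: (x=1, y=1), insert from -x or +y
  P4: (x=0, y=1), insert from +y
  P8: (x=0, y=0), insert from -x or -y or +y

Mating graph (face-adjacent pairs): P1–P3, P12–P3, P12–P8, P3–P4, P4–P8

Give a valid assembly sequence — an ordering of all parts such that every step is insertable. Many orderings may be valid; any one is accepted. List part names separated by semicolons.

1. P3@(1, 1) [-x clear] — {P3}
2. P4@(0, 1) [+y clear] — {P3, P4}
3. P1@(1, 2) [-x clear] — {P1, P3, P4}
4. P12@(1, 0) [-x clear] — {P1, P12, P3, P4}
5. P8@(0, 0) [-x clear] — {P1, P12, P3, P4, P8}

P3; P4; P1; P12; P8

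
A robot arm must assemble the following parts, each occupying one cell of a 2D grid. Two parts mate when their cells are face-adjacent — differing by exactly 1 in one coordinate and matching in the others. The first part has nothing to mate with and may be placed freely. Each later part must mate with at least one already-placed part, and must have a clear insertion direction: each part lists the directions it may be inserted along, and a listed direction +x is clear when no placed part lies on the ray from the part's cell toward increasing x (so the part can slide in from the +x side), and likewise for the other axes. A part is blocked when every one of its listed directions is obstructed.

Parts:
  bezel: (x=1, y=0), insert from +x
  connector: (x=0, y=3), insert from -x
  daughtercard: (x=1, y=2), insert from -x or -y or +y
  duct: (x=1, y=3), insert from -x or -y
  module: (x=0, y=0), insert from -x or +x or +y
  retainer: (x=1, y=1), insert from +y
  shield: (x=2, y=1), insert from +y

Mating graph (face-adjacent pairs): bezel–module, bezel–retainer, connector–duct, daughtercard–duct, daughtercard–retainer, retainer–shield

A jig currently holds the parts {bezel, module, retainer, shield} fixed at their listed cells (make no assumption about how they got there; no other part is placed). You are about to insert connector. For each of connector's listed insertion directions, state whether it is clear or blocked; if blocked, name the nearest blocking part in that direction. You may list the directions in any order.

-x: ray from connector(0, 3) has no placed part ⇒ clear

-x: clear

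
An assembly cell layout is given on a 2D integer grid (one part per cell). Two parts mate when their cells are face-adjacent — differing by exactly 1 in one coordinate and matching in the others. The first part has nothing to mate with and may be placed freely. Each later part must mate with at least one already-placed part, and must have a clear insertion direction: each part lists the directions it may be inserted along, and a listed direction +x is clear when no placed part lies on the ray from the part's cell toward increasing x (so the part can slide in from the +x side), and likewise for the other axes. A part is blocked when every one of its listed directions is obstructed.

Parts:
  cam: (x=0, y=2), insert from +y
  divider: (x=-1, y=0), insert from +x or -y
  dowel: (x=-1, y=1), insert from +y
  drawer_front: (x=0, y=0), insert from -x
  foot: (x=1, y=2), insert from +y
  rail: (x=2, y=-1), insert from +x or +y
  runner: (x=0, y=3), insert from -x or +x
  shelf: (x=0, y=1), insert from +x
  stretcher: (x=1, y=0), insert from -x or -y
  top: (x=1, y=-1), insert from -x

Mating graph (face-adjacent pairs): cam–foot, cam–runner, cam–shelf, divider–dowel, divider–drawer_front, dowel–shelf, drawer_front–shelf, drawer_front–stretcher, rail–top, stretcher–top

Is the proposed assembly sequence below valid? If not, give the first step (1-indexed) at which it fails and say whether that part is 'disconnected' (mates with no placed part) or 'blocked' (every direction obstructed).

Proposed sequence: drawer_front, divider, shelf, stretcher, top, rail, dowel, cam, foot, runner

Valid

1. drawer_front@(0, 0) [-x clear] — {drawer_front}
2. divider@(-1, 0) [-y clear] — {divider, drawer_front}
3. shelf@(0, 1) [+x clear] — {divider, drawer_front, shelf}
4. stretcher@(1, 0) [-y clear] — {divider, drawer_front, shelf, stretcher}
5. top@(1, -1) [-x clear] — {divider, drawer_front, shelf, stretcher, top}
6. rail@(2, -1) [+x clear] — {divider, drawer_front, rail, shelf, stretcher, top}
7. dowel@(-1, 1) [+y clear] — {divider, dowel, drawer_front, rail, shelf, stretcher, top}
8. cam@(0, 2) [+y clear] — {cam, divider, dowel, drawer_front, rail, shelf, stretcher, top}
9. foot@(1, 2) [+y clear] — {cam, divider, dowel, drawer_front, foot, rail, shelf, stretcher, top}
10. runner@(0, 3) [-x clear] — {cam, divider, dowel, drawer_front, foot, rail, runner, shelf, stretcher, top}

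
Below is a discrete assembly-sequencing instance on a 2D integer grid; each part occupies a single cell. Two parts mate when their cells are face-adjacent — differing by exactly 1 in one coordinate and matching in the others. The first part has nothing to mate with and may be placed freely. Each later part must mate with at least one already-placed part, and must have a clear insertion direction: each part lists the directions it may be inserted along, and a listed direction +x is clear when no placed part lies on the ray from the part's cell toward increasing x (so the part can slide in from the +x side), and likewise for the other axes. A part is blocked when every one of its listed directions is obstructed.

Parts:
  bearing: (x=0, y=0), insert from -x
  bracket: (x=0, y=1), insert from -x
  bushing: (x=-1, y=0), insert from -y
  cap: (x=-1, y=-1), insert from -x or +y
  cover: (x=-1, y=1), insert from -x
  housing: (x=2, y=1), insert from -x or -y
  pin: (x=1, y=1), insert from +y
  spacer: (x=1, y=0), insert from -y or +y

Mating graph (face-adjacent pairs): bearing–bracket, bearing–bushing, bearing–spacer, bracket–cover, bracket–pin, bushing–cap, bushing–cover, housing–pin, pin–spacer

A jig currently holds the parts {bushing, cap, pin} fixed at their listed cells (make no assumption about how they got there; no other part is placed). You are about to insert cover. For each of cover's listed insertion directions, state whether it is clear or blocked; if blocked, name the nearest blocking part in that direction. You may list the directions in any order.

-x: ray from cover(-1, 1) has no placed part ⇒ clear

-x: clear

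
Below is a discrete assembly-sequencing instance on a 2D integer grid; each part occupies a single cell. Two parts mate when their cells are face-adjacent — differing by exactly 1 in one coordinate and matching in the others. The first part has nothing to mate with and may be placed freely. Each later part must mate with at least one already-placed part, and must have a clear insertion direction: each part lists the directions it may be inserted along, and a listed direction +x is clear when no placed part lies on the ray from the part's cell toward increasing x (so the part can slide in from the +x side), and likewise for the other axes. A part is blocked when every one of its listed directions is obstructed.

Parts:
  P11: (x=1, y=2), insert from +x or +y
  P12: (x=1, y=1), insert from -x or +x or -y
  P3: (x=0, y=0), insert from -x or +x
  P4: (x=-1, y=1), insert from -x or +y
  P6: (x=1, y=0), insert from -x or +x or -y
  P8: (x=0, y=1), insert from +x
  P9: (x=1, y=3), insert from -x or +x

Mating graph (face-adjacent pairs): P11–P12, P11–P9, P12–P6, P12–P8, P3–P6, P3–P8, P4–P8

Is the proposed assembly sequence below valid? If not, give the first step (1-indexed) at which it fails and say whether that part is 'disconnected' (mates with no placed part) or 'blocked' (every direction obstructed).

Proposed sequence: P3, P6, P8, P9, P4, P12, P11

1. P3@(0, 0) [-x clear] — {P3}
2. P6@(1, 0) [+x clear] — {P3, P6}
3. P8@(0, 1) [+x clear] — {P3, P6, P8}
4. P9@(1, 3) — no placed neighbour ⇒ disconnected

Invalid at step 4 (disconnected)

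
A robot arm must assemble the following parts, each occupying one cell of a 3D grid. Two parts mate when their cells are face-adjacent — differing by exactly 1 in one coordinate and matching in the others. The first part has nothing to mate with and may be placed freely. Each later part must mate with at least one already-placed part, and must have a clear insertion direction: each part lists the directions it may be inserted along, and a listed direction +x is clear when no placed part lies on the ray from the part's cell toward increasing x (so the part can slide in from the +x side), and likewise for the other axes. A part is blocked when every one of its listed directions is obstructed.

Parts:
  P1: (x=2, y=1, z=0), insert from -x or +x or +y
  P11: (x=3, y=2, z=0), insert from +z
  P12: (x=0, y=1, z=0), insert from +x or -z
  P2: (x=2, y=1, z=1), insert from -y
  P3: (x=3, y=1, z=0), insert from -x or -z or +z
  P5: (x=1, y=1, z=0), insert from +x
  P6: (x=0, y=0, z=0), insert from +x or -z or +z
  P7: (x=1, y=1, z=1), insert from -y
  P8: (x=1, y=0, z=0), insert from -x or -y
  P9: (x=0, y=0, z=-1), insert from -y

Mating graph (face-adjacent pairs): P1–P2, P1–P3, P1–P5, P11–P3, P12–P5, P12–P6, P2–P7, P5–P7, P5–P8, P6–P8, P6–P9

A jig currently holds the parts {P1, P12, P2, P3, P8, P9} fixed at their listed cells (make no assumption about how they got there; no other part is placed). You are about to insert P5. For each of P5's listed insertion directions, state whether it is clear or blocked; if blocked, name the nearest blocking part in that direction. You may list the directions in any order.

+x: blocked by P1

+x: nearest on ray is P1@(2, 1, 0) ⇒ blocked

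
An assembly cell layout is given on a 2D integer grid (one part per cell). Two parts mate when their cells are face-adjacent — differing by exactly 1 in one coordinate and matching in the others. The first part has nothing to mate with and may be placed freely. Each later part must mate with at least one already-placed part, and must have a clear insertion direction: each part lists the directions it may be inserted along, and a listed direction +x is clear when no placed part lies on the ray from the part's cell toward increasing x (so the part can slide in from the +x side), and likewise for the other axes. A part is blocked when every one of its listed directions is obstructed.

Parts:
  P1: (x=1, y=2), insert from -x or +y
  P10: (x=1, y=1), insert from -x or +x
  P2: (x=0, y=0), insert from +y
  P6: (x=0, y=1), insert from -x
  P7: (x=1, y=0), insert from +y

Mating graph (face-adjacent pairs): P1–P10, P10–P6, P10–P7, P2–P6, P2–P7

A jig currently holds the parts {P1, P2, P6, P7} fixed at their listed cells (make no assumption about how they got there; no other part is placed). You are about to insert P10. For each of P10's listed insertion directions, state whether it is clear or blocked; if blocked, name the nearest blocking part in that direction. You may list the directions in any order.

+x: clear; -x: blocked by P6

-x: nearest on ray is P6@(0, 1) ⇒ blocked
+x: ray from P10(1, 1) has no placed part ⇒ clear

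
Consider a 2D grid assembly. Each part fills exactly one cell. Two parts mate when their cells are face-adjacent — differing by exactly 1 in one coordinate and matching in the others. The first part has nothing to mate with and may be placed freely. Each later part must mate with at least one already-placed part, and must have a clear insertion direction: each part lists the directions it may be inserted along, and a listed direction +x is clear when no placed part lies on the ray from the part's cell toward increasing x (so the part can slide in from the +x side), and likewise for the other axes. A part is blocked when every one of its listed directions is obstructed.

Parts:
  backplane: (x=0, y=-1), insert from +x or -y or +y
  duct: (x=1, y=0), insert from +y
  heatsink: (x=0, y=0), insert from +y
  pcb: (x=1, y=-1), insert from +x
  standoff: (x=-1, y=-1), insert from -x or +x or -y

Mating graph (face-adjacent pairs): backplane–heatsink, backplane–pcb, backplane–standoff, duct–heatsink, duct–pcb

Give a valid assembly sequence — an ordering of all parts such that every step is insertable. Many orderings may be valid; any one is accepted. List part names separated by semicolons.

pcb; backplane; standoff; duct; heatsink

1. pcb@(1, -1) [+x clear] — {pcb}
2. backplane@(0, -1) [-y clear] — {backplane, pcb}
3. standoff@(-1, -1) [-x clear] — {backplane, pcb, standoff}
4. duct@(1, 0) [+y clear] — {backplane, duct, pcb, standoff}
5. heatsink@(0, 0) [+y clear] — {backplane, duct, heatsink, pcb, standoff}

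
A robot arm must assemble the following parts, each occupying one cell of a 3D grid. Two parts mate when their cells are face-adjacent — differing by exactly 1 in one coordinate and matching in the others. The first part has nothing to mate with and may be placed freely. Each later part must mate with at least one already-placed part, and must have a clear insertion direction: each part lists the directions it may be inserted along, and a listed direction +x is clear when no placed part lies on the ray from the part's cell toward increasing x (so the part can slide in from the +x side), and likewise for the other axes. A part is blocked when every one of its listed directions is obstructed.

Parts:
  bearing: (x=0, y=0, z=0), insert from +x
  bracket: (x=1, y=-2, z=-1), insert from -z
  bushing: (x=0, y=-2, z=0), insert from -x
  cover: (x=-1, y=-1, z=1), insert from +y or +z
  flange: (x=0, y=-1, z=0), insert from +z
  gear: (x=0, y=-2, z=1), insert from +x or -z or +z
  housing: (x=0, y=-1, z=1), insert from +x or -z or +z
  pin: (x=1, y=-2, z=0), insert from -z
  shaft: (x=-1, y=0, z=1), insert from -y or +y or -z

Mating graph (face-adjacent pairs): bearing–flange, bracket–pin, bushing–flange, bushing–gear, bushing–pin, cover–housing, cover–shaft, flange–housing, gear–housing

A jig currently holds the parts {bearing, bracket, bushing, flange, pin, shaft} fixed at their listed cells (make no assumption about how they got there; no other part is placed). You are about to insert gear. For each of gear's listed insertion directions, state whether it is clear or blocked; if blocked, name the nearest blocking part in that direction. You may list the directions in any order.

+x: clear; +z: clear; -z: blocked by bushing

+x: ray from gear(0, -2, 1) has no placed part ⇒ clear
-z: nearest on ray is bushing@(0, -2, 0) ⇒ blocked
+z: ray from gear(0, -2, 1) has no placed part ⇒ clear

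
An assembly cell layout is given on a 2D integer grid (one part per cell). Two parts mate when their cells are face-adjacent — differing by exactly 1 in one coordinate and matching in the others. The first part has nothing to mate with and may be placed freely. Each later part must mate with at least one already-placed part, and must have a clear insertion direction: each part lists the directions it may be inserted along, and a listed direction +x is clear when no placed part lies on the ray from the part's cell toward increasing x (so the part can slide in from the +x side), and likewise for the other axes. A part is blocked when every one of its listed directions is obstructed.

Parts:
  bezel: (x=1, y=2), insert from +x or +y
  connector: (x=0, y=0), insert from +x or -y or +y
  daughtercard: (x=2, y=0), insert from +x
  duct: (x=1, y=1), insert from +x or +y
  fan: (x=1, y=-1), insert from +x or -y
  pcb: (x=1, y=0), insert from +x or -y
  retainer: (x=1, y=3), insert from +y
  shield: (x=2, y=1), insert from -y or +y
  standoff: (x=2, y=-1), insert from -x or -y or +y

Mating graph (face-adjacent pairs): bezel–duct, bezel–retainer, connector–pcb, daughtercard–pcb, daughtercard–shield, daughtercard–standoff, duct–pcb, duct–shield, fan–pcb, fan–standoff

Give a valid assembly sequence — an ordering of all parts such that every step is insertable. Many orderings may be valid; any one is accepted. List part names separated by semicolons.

1. pcb@(1, 0) [+x clear] — {pcb}
2. duct@(1, 1) [+x clear] — {duct, pcb}
3. bezel@(1, 2) [+x clear] — {bezel, duct, pcb}
4. connector@(0, 0) [-y clear] — {bezel, connector, duct, pcb}
5. fan@(1, -1) [+x clear] — {bezel, connector, duct, fan, pcb}
6. retainer@(1, 3) [+y clear] — {bezel, connector, duct, fan, pcb, retainer}
7. shield@(2, 1) [-y clear] — {bezel, connector, duct, fan, pcb, retainer, shield}
8. standoff@(2, -1) [-y clear] — {bezel, connector, duct, fan, pcb, retainer, shield, standoff}
9. daughtercard@(2, 0) [+x clear] — {bezel, connector, daughtercard, duct, fan, pcb, retainer, shield, standoff}

pcb; duct; bezel; connector; fan; retainer; shield; standoff; daughtercard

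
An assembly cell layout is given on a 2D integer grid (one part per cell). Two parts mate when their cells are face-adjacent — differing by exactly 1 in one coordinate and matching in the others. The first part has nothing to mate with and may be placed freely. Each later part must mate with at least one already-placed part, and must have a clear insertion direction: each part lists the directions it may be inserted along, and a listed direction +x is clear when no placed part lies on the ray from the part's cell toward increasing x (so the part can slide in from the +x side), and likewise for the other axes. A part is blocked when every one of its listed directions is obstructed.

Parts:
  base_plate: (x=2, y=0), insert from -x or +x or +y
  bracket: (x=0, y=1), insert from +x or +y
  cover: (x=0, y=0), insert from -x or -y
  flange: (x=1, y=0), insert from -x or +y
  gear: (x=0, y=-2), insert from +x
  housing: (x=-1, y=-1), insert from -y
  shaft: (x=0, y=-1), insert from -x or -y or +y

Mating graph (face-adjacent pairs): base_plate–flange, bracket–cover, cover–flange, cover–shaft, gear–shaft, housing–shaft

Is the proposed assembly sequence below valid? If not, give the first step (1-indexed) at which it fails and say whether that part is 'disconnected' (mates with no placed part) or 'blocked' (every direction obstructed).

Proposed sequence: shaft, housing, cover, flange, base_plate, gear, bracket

1. shaft@(0, -1) [-x clear] — {shaft}
2. housing@(-1, -1) [-y clear] — {housing, shaft}
3. cover@(0, 0) [-x clear] — {cover, housing, shaft}
4. flange@(1, 0) [+y clear] — {cover, flange, housing, shaft}
5. base_plate@(2, 0) [+x clear] — {base_plate, cover, flange, housing, shaft}
6. gear@(0, -2) [+x clear] — {base_plate, cover, flange, gear, housing, shaft}
7. bracket@(0, 1) [+x clear] — {base_plate, bracket, cover, flange, gear, housing, shaft}

Valid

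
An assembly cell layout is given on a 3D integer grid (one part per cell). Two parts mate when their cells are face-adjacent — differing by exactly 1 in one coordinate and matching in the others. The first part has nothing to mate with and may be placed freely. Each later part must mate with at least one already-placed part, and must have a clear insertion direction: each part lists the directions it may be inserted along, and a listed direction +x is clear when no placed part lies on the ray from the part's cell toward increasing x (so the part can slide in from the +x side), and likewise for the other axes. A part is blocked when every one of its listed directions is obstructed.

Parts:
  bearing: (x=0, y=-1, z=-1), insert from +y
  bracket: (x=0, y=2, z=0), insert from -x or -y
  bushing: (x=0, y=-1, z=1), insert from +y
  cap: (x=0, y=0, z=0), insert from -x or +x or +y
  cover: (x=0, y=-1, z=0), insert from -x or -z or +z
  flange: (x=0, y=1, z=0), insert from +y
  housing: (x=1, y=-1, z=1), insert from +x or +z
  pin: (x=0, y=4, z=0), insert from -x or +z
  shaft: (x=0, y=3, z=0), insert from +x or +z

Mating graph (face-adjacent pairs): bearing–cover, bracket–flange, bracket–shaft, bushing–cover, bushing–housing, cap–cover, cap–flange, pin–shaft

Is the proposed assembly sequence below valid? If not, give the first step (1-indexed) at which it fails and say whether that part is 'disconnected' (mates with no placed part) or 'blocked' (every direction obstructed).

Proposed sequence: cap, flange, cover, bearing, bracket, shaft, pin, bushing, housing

Valid

1. cap@(0, 0, 0) [-x clear] — {cap}
2. flange@(0, 1, 0) [+y clear] — {cap, flange}
3. cover@(0, -1, 0) [-x clear] — {cap, cover, flange}
4. bearing@(0, -1, -1) [+y clear] — {bearing, cap, cover, flange}
5. bracket@(0, 2, 0) [-x clear] — {bearing, bracket, cap, cover, flange}
6. shaft@(0, 3, 0) [+x clear] — {bearing, bracket, cap, cover, flange, shaft}
7. pin@(0, 4, 0) [-x clear] — {bearing, bracket, cap, cover, flange, pin, shaft}
8. bushing@(0, -1, 1) [+y clear] — {bearing, bracket, bushing, cap, cover, flange, pin, shaft}
9. housing@(1, -1, 1) [+x clear] — {bearing, bracket, bushing, cap, cover, flange, housing, pin, shaft}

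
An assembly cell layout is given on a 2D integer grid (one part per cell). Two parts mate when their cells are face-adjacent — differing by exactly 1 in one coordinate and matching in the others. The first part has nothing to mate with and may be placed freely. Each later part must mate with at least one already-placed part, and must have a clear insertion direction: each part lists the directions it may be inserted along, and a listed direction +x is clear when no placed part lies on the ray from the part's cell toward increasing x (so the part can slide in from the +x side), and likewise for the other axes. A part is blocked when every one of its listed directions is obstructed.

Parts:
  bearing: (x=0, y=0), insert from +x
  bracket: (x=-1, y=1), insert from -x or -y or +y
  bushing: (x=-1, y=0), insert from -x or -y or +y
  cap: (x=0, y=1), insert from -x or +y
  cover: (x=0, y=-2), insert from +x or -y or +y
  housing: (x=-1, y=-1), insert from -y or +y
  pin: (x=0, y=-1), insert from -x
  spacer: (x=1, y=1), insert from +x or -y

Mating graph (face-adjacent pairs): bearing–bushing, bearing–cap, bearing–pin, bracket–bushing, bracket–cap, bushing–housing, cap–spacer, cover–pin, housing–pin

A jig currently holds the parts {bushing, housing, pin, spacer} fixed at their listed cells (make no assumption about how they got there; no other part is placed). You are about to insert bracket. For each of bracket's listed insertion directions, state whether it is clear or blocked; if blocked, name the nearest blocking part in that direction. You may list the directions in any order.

+y: clear; -x: clear; -y: blocked by bushing

-x: ray from bracket(-1, 1) has no placed part ⇒ clear
-y: nearest on ray is bushing@(-1, 0) ⇒ blocked
+y: ray from bracket(-1, 1) has no placed part ⇒ clear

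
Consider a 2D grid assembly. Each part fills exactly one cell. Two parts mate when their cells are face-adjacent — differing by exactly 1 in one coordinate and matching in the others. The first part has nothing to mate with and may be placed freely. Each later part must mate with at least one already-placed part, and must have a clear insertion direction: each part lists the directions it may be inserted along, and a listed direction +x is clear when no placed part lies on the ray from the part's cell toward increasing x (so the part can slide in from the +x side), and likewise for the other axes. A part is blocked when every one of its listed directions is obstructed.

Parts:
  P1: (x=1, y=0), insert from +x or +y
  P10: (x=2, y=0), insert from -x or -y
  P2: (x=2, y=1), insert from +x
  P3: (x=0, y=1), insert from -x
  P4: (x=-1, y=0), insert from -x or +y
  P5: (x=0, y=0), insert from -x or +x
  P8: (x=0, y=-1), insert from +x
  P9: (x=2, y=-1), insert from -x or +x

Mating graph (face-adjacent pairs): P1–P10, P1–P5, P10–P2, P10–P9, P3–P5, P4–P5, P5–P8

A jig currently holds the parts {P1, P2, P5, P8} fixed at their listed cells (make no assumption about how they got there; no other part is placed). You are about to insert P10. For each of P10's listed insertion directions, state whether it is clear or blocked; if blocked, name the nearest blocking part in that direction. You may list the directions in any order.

-x: blocked by P1; -y: clear

-x: nearest on ray is P1@(1, 0) ⇒ blocked
-y: ray from P10(2, 0) has no placed part ⇒ clear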